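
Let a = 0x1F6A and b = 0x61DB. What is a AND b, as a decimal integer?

0x1F6A = 001111101101010
0x61DB = 110000111011011
AND → 000000101001010 = 330

330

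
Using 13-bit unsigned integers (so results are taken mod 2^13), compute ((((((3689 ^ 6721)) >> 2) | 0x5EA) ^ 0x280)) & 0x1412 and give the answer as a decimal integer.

1026

3689 = 0111001101001
6721 = 1101001000001
→ ^ → 1010000101000 = 5160
→ >> 2 → 0010100001010 = 1290
0x5EA = 0010111101010
→ | → 0010111101010 = 1514
0x280 = 0001010000000
→ ^ → 0011101101010 = 1898
0x1412 = 1010000010010
→ & → 0010000000010 = 1026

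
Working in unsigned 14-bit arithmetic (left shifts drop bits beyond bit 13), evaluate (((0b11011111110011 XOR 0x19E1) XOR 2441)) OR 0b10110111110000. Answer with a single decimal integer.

12283

0b11011111110011 = 11011111110011
0x19E1 = 01100111100001
→ XOR → 10111000010010 = 11794
2441 = 00100110001001
→ XOR → 10011110011011 = 10139
0b10110111110000 = 10110111110000
→ OR → 10111111111011 = 12283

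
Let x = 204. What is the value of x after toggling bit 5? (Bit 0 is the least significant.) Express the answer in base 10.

236

x = 11001100
bit 5 is currently 0; toggle it via x ^ (1 << 5) = x ^ 32
→ 11101100 = 236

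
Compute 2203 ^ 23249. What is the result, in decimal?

21066

2203 = 000100010011011
23249 = 101101011010001
XOR → 101001001001010 = 21066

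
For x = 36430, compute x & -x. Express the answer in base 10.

x = 1000111001001110 = 36430
-x (two's complement) = …0111000110110010
AND   = 0000000000000010 = 2
(x & -x isolates the lowest set bit of x.)

2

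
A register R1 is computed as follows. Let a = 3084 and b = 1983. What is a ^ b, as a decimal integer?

3084 = 110000001100
1983 = 011110111111
XOR → 101110110011 = 2995

2995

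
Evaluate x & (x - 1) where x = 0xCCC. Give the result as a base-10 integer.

x = 110011001100 = 3276
x - 1 = 110011001011
AND   = 110011001000 = 3272
(x & (x - 1) clears the lowest set bit of x.)

3272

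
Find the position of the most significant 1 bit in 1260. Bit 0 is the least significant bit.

1260 = 10011101100
The topmost 1 is at position 10 (since 2^10 = 1024 ≤ 1260 < 2048).

10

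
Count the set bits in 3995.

9

3995 = 111110011011
Count the 1s: 1 + 1 + 1 + 1 + 1 + 1 + 1 + 1 + 1 = 9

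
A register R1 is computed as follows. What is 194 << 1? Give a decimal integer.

388

194 = 011000010
shift left by 1 → 110000100 = 388
(equivalently, 194 × 2^1 = 194 × 2)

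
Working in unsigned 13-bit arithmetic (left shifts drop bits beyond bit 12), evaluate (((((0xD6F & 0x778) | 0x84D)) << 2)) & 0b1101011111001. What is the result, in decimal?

0xD6F = 0110101101111
0x778 = 0011101111000
→ & → 0010101101000 = 1384
0x84D = 0100001001101
→ | → 0110101101101 = 3437
→ << 2 (mod 2^13) → 1010110110100 = 5556
0b1101011111001 = 1101011111001
→ & → 1000010110000 = 4272

4272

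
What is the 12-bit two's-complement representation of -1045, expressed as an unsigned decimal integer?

1045 in 12 bits: 010000010101
Invert: 101111101010
Add 1:  101111101011 = 3051
(Check: 2^12 - 1045 = 4096 - 1045 = 3051.)

3051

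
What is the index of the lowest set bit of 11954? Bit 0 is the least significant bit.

1

11954 = 10111010110010
Trailing zeros: 1, so the lowest set bit is bit 1 (value 2).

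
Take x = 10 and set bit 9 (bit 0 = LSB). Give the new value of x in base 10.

x = 0000001010
bit 9 is currently 0; set it via x | (1 << 9) = x | 512
→ 1000001010 = 522

522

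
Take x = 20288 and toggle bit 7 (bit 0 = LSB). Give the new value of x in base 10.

x = 100111101000000
bit 7 is currently 0; toggle it via x ^ (1 << 7) = x ^ 128
→ 100111111000000 = 20416

20416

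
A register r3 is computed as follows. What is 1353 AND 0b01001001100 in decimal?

1353 = 10101001001
b = 01001001100
AND → 00001001000 = 72

72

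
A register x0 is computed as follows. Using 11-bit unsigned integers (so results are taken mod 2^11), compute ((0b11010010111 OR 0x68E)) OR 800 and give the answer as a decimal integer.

1983

0b11010010111 = 11010010111
0x68E = 11010001110
→ OR → 11010011111 = 1695
800 = 01100100000
→ OR → 11110111111 = 1983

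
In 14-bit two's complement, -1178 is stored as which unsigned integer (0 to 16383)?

15206

1178 in 14 bits: 00010010011010
Invert: 11101101100101
Add 1:  11101101100110 = 15206
(Check: 2^14 - 1178 = 16384 - 1178 = 15206.)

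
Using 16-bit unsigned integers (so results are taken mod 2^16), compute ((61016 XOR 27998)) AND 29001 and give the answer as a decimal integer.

61016 = 1110111001011000
27998 = 0110110101011110
→ XOR → 1000001100000110 = 33542
29001 = 0111000101001001
→ AND → 0000000100000000 = 256

256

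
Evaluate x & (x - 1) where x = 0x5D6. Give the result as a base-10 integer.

x = 10111010110 = 1494
x - 1 = 10111010101
AND   = 10111010100 = 1492
(x & (x - 1) clears the lowest set bit of x.)

1492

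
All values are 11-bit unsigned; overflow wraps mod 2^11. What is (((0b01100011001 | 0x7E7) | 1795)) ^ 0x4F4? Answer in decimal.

779

0b01100011001 = 01100011001
0x7E7 = 11111100111
→ | → 11111111111 = 2047
1795 = 11100000011
→ | → 11111111111 = 2047
0x4F4 = 10011110100
→ ^ → 01100001011 = 779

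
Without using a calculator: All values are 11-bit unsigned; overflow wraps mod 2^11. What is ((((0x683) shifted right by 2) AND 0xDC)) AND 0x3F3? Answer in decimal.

0x683 = 11010000011
→ shifted right by 2 → 00110100000 = 416
0xDC = 00011011100
→ AND → 00010000000 = 128
0x3F3 = 01111110011
→ AND → 00010000000 = 128

128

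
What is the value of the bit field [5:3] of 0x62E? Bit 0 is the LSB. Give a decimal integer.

5

v = 11000101110
Shift right by 3: 11000101
Mask low 3 bits: 101 = 5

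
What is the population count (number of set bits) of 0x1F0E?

0x1F0E = 1111100001110
Count the 1s: 1 + 1 + 1 + 1 + 1 + 1 + 1 + 1 = 8

8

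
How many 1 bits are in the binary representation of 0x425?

0x425 = 10000100101
Count the 1s: 1 + 1 + 1 + 1 = 4

4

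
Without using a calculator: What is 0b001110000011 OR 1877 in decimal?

a = 01110000011
1877 = 11101010101
 OR → 11111010111 = 2007

2007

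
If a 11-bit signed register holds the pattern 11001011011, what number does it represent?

pattern = 11001011011 (MSB is 1 ⇒ negative)
Invert: 00110100100, add 1 → 00110100101 = 421, so the value is -421.
(Equivalently: 1627 - 2^11 = 1627 - 2048 = -421.)

-421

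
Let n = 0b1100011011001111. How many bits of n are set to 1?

n = 1100011011001111
Count the 1s: 1 + 1 + 1 + 1 + 1 + 1 + 1 + 1 + 1 + 1 = 10

10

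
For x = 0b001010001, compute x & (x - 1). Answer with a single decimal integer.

80

x = 1010001 = 81
x - 1 = 1010000
AND   = 1010000 = 80
(x & (x - 1) clears the lowest set bit of x.)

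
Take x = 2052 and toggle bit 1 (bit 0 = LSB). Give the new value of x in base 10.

x = 100000000100
bit 1 is currently 0; toggle it via x ^ (1 << 1) = x ^ 2
→ 100000000110 = 2054

2054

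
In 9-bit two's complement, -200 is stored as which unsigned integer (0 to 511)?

200 in 9 bits: 011001000
Invert: 100110111
Add 1:  100111000 = 312
(Check: 2^9 - 200 = 512 - 200 = 312.)

312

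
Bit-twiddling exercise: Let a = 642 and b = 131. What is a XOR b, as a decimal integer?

642 = 1010000010
131 = 0010000011
XOR → 1000000001 = 513

513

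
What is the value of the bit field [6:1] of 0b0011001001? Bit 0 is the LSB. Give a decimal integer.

36

v = 0011001001
Shift right by 1: 001100100
Mask low 6 bits: 100100 = 36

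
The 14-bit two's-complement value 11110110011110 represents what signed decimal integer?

pattern = 11110110011110 (MSB is 1 ⇒ negative)
Invert: 00001001100001, add 1 → 00001001100010 = 610, so the value is -610.
(Equivalently: 15774 - 2^14 = 15774 - 16384 = -610.)

-610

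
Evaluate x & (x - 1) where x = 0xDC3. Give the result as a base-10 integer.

x = 110111000011 = 3523
x - 1 = 110111000010
AND   = 110111000010 = 3522
(x & (x - 1) clears the lowest set bit of x.)

3522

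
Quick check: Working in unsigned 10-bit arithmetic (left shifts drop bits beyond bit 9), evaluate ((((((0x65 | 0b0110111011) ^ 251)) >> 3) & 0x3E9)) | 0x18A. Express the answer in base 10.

426

0x65 = 0001100101
0b0110111011 = 0110111011
→ | → 0111111111 = 511
251 = 0011111011
→ ^ → 0100000100 = 260
→ >> 3 → 0000100000 = 32
0x3E9 = 1111101001
→ & → 0000100000 = 32
0x18A = 0110001010
→ | → 0110101010 = 426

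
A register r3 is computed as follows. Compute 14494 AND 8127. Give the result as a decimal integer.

14494 = 11100010011110
8127 = 01111110111111
AND → 01100010011110 = 6302

6302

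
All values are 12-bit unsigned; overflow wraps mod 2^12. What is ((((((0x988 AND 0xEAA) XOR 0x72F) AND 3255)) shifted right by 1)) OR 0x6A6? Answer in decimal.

0x988 = 100110001000
0xEAA = 111010101010
→ AND → 100010001000 = 2184
0x72F = 011100101111
→ XOR → 111110100111 = 4007
3255 = 110010110111
→ AND → 110010100111 = 3239
→ shifted right by 1 → 011001010011 = 1619
0x6A6 = 011010100110
→ OR → 011011110111 = 1783

1783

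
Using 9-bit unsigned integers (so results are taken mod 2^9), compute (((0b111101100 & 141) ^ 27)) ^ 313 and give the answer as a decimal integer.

0b111101100 = 111101100
141 = 010001101
→ & → 010001100 = 140
27 = 000011011
→ ^ → 010010111 = 151
313 = 100111001
→ ^ → 110101110 = 430

430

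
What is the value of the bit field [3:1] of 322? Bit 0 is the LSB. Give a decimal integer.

v = 101000010
Shift right by 1: 10100001
Mask low 3 bits: 001 = 1

1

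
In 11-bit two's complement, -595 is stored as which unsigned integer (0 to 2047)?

595 in 11 bits: 01001010011
Invert: 10110101100
Add 1:  10110101101 = 1453
(Check: 2^11 - 595 = 2048 - 595 = 1453.)

1453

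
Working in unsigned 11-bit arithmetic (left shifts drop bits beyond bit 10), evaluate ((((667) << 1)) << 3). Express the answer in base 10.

667 = 01010011011
→ << 1 (mod 2^11) → 10100110110 = 1334
→ << 3 (mod 2^11) → 00110110000 = 432

432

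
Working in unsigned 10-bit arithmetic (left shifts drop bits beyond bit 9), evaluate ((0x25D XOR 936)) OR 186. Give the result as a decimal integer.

0x25D = 1001011101
936 = 1110101000
→ XOR → 0111110101 = 501
186 = 0010111010
→ OR → 0111111111 = 511

511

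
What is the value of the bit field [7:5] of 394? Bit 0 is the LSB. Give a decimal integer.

4

v = 110001010
Shift right by 5: 1100
Mask low 3 bits: 100 = 4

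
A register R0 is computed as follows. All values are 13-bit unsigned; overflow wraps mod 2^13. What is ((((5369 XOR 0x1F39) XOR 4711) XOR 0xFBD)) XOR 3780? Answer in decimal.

6366

5369 = 1010011111001
0x1F39 = 1111100111001
→ XOR → 0101111000000 = 3008
4711 = 1001001100111
→ XOR → 1100110100111 = 6567
0xFBD = 0111110111101
→ XOR → 1011000011010 = 5658
3780 = 0111011000100
→ XOR → 1100011011110 = 6366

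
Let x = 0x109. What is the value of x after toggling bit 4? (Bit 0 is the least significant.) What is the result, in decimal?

281

x = 0100001001
bit 4 is currently 0; toggle it via x ^ (1 << 4) = x ^ 16
→ 0100011001 = 281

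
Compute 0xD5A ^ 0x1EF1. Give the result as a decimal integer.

5035

0xD5A = 0110101011010
0x1EF1 = 1111011110001
XOR → 1001110101011 = 5035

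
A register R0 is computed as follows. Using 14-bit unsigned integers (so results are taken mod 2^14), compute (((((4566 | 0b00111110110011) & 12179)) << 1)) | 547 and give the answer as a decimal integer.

7975

4566 = 01000111010110
0b00111110110011 = 00111110110011
→ | → 01111111110111 = 8183
12179 = 10111110010011
→ & → 00111110010011 = 3987
→ << 1 (mod 2^14) → 01111100100110 = 7974
547 = 00001000100011
→ | → 01111100100111 = 7975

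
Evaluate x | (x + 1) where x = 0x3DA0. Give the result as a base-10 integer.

15777

x = 11110110100000 = 15776
x + 1 = 11110110100001
OR    = 11110110100001 = 15777
(x | (x + 1) sets the lowest cleared bit.)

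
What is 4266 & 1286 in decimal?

4266 = 1000010101010
1286 = 0010100000110
AND → 0000000000010 = 2

2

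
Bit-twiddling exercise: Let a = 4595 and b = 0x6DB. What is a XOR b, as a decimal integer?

4595 = 1000111110011
0x6DB = 0011011011011
XOR → 1011100101000 = 5928

5928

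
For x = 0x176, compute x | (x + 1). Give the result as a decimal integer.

x = 101110110 = 374
x + 1 = 101110111
OR    = 101110111 = 375
(x | (x + 1) sets the lowest cleared bit.)

375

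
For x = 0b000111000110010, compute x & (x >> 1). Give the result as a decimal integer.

1552

x = 111000110010 = 3634
x>>1 = 011100011001
AND  = 011000010000 = 1552
(x & (x >> 1) has a 1 wherever x has two consecutive 1 bits.)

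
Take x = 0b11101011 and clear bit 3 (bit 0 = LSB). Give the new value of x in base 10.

227

x = 11101011
bit 3 is currently 1; clear it via x & ~(1 << 3) = x & ~8
→ 11100011 = 227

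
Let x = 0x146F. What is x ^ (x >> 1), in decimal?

7768

x = 1010001101111 = 5231
x>>1 = 0101000110111
XOR  = 1111001011000 = 7768
(x ^ (x >> 1) gives the standard binary-reflected Gray code of x.)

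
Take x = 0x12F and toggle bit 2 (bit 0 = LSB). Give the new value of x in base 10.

x = 00100101111
bit 2 is currently 1; toggle it via x ^ (1 << 2) = x ^ 4
→ 00100101011 = 299

299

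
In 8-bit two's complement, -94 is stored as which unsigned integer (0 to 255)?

94 in 8 bits: 01011110
Invert: 10100001
Add 1:  10100010 = 162
(Check: 2^8 - 94 = 256 - 94 = 162.)

162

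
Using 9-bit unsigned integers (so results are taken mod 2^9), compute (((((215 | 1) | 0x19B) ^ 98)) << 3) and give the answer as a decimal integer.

488

215 = 011010111
1 = 000000001
→ | → 011010111 = 215
0x19B = 110011011
→ | → 111011111 = 479
98 = 001100010
→ ^ → 110111101 = 445
→ << 3 (mod 2^9) → 111101000 = 488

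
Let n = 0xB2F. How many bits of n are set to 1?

0xB2F = 101100101111
Count the 1s: 1 + 1 + 1 + 1 + 1 + 1 + 1 + 1 = 8

8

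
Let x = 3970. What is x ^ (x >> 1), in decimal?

x = 111110000010 = 3970
x>>1 = 011111000001
XOR  = 100001000011 = 2115
(x ^ (x >> 1) gives the standard binary-reflected Gray code of x.)

2115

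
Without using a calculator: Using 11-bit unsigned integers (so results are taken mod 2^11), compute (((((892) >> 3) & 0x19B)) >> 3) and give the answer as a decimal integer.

892 = 01101111100
→ >> 3 → 00001101111 = 111
0x19B = 00110011011
→ & → 00000001011 = 11
→ >> 3 → 00000000001 = 1

1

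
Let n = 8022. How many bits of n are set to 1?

8022 = 1111101010110
Count the 1s: 1 + 1 + 1 + 1 + 1 + 1 + 1 + 1 + 1 = 9

9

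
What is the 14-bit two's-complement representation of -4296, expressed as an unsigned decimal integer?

12088

4296 in 14 bits: 01000011001000
Invert: 10111100110111
Add 1:  10111100111000 = 12088
(Check: 2^14 - 4296 = 16384 - 4296 = 12088.)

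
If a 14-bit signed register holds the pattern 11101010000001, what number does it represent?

-1407

pattern = 11101010000001 (MSB is 1 ⇒ negative)
Invert: 00010101111110, add 1 → 00010101111111 = 1407, so the value is -1407.
(Equivalently: 14977 - 2^14 = 14977 - 16384 = -1407.)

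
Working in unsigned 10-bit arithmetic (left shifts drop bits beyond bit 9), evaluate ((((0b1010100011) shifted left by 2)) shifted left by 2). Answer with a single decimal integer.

0b1010100011 = 1010100011
→ shifted left by 2 (mod 2^10) → 1010001100 = 652
→ shifted left by 2 (mod 2^10) → 1000110000 = 560

560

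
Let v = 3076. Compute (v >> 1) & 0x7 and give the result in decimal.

2

v = 110000000100
Shift right by 1: 11000000010
Mask low 3 bits: 010 = 2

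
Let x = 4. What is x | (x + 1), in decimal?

5

x = 100 = 4
x + 1 = 101
OR    = 101 = 5
(x | (x + 1) sets the lowest cleared bit.)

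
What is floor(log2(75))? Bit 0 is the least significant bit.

75 = 1001011
The topmost 1 is at position 6 (since 2^6 = 64 ≤ 75 < 128).

6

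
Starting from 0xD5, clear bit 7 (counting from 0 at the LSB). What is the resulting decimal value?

x = 011010101
bit 7 is currently 1; clear it via x & ~(1 << 7) = x & ~128
→ 001010101 = 85

85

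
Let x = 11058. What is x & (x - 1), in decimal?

x = 10101100110010 = 11058
x - 1 = 10101100110001
AND   = 10101100110000 = 11056
(x & (x - 1) clears the lowest set bit of x.)

11056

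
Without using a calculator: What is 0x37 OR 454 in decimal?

0x37 = 000110111
454 = 111000110
 OR → 111110111 = 503

503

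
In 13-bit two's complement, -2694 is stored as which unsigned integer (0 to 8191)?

2694 in 13 bits: 0101010000110
Invert: 1010101111001
Add 1:  1010101111010 = 5498
(Check: 2^13 - 2694 = 8192 - 2694 = 5498.)

5498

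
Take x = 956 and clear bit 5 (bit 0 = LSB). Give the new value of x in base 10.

x = 1110111100
bit 5 is currently 1; clear it via x & ~(1 << 5) = x & ~32
→ 1110011100 = 924

924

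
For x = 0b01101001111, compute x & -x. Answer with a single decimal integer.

x = 1101001111 = 847
-x (two's complement) = …0010110001
AND   = 0000000001 = 1
(x & -x isolates the lowest set bit of x.)

1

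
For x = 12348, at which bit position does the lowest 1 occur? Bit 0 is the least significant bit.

2

12348 = 11000000111100
Trailing zeros: 2, so the lowest set bit is bit 2 (value 4).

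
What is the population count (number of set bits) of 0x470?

4

0x470 = 10001110000
Count the 1s: 1 + 1 + 1 + 1 = 4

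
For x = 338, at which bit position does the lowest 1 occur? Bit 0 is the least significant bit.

338 = 101010010
Trailing zeros: 1, so the lowest set bit is bit 1 (value 2).

1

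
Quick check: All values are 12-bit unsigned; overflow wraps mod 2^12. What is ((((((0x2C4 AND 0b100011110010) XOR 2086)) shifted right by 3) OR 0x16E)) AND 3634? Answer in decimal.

50

0x2C4 = 001011000100
0b100011110010 = 100011110010
→ AND → 000011000000 = 192
2086 = 100000100110
→ XOR → 100011100110 = 2278
→ shifted right by 3 → 000100011100 = 284
0x16E = 000101101110
→ OR → 000101111110 = 382
3634 = 111000110010
→ AND → 000000110010 = 50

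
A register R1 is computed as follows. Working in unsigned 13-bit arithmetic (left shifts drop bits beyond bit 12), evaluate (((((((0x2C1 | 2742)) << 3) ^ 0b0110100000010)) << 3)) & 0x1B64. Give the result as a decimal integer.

0x2C1 = 0001011000001
2742 = 0101010110110
→ | → 0101011110111 = 2807
→ << 3 (mod 2^13) → 1011110111000 = 6072
0b0110100000010 = 0110100000010
→ ^ → 1101010111010 = 6842
→ << 3 (mod 2^13) → 1010111010000 = 5584
0x1B64 = 1101101100100
→ & → 1000101000000 = 4416

4416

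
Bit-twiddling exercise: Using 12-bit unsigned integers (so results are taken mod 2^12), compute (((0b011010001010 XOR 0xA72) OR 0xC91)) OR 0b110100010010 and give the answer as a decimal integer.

0b011010001010 = 011010001010
0xA72 = 101001110010
→ XOR → 110011111000 = 3320
0xC91 = 110010010001
→ OR → 110011111001 = 3321
0b110100010010 = 110100010010
→ OR → 110111111011 = 3579

3579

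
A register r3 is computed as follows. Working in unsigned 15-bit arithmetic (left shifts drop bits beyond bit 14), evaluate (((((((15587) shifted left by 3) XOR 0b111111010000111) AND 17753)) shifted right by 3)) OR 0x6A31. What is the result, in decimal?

15587 = 011110011100011
→ shifted left by 3 (mod 2^15) → 110011100011000 = 26392
0b111111010000111 = 111111010000111
→ XOR → 001100110011111 = 6559
17753 = 100010101011001
→ AND → 000000100011001 = 281
→ shifted right by 3 → 000000000100011 = 35
0x6A31 = 110101000110001
→ OR → 110101000110011 = 27187

27187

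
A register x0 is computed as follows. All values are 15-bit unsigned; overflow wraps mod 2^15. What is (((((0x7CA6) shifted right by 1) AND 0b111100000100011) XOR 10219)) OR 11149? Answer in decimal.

0x7CA6 = 111110010100110
→ shifted right by 1 → 011111001010011 = 15955
0b111100000100011 = 111100000100011
→ AND → 011100000000011 = 14339
10219 = 010011111101011
→ XOR → 001111111101000 = 8168
11149 = 010101110001101
→ OR → 011111111101101 = 16365

16365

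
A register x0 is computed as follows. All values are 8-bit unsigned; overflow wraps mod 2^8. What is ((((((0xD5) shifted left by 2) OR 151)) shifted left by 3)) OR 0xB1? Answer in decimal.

0xD5 = 11010101
→ shifted left by 2 (mod 2^8) → 01010100 = 84
151 = 10010111
→ OR → 11010111 = 215
→ shifted left by 3 (mod 2^8) → 10111000 = 184
0xB1 = 10110001
→ OR → 10111001 = 185

185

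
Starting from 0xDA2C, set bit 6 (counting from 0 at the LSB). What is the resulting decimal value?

x = 1101101000101100
bit 6 is currently 0; set it via x | (1 << 6) = x | 64
→ 1101101001101100 = 55916

55916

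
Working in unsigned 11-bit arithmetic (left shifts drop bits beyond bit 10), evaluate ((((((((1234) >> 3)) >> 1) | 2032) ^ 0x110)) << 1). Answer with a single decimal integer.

1234 = 10011010010
→ >> 3 → 00010011010 = 154
→ >> 1 → 00001001101 = 77
2032 = 11111110000
→ | → 11111111101 = 2045
0x110 = 00100010000
→ ^ → 11011101101 = 1773
→ << 1 (mod 2^11) → 10111011010 = 1498

1498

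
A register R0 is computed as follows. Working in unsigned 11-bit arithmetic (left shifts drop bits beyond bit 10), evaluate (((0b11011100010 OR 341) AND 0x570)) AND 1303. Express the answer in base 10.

1296

0b11011100010 = 11011100010
341 = 00101010101
→ OR → 11111110111 = 2039
0x570 = 10101110000
→ AND → 10101110000 = 1392
1303 = 10100010111
→ AND → 10100010000 = 1296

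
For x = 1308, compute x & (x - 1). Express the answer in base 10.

1304

x = 10100011100 = 1308
x - 1 = 10100011011
AND   = 10100011000 = 1304
(x & (x - 1) clears the lowest set bit of x.)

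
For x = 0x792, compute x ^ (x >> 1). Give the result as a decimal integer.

1115

x = 11110010010 = 1938
x>>1 = 01111001001
XOR  = 10001011011 = 1115
(x ^ (x >> 1) gives the standard binary-reflected Gray code of x.)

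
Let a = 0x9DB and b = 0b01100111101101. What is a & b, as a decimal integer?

0x9DB = 0100111011011
b = 1100111101101
AND → 0100111001001 = 2505

2505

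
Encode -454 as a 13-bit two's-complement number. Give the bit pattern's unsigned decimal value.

454 in 13 bits: 0000111000110
Invert: 1111000111001
Add 1:  1111000111010 = 7738
(Check: 2^13 - 454 = 8192 - 454 = 7738.)

7738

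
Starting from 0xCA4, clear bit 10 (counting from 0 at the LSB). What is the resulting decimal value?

x = 0110010100100
bit 10 is currently 1; clear it via x & ~(1 << 10) = x & ~1024
→ 0100010100100 = 2212

2212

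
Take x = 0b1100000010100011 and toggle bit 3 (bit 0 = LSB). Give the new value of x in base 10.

49323

x = 1100000010100011
bit 3 is currently 0; toggle it via x ^ (1 << 3) = x ^ 8
→ 1100000010101011 = 49323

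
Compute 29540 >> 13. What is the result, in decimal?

3

29540 = 111001101100100
shift right by 13 → 000000000000011 = 3
(equivalently, floor(29540 / 8192))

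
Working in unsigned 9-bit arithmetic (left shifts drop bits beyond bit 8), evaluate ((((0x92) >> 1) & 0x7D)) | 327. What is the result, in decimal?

0x92 = 010010010
→ >> 1 → 001001001 = 73
0x7D = 001111101
→ & → 001001001 = 73
327 = 101000111
→ | → 101001111 = 335

335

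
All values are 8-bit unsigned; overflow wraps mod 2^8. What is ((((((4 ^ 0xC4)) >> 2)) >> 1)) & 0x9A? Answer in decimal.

4 = 00000100
0xC4 = 11000100
→ ^ → 11000000 = 192
→ >> 2 → 00110000 = 48
→ >> 1 → 00011000 = 24
0x9A = 10011010
→ & → 00011000 = 24

24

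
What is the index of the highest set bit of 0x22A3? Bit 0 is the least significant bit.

0x22A3 = 10001010100011
The topmost 1 is at position 13 (since 2^13 = 8192 ≤ 8867 < 16384).

13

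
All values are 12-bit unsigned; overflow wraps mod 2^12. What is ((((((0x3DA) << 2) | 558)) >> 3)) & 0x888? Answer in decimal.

0x3DA = 001111011010
→ << 2 (mod 2^12) → 111101101000 = 3944
558 = 001000101110
→ | → 111101101110 = 3950
→ >> 3 → 000111101101 = 493
0x888 = 100010001000
→ & → 000010001000 = 136

136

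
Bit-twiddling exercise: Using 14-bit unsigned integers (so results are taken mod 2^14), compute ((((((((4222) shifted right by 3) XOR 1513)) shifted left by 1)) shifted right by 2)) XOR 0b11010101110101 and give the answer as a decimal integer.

13958

4222 = 01000001111110
→ shifted right by 3 → 00001000001111 = 527
1513 = 00010111101001
→ XOR → 00011111100110 = 2022
→ shifted left by 1 (mod 2^14) → 00111111001100 = 4044
→ shifted right by 2 → 00001111110011 = 1011
0b11010101110101 = 11010101110101
→ XOR → 11011010000110 = 13958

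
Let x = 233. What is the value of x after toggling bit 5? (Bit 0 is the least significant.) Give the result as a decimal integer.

201

x = 11101001
bit 5 is currently 1; toggle it via x ^ (1 << 5) = x ^ 32
→ 11001001 = 201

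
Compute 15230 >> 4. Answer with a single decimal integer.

951

15230 = 11101101111110
shift right by 4 → 00001110110111 = 951
(equivalently, floor(15230 / 16))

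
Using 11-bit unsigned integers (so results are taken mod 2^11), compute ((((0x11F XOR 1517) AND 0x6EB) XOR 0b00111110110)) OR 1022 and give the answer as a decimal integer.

0x11F = 00100011111
1517 = 10111101101
→ XOR → 10011110010 = 1266
0x6EB = 11011101011
→ AND → 10011100010 = 1250
0b00111110110 = 00111110110
→ XOR → 10100010100 = 1300
1022 = 01111111110
→ OR → 11111111110 = 2046

2046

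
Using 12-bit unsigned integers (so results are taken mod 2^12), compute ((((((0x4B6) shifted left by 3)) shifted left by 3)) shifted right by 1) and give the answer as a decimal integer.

0x4B6 = 010010110110
→ shifted left by 3 (mod 2^12) → 010110110000 = 1456
→ shifted left by 3 (mod 2^12) → 110110000000 = 3456
→ shifted right by 1 → 011011000000 = 1728

1728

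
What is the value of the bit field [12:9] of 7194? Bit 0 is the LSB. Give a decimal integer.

14

v = 1110000011010
Shift right by 9: 1110
Mask low 4 bits: 1110 = 14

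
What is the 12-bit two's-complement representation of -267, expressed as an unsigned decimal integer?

3829

267 in 12 bits: 000100001011
Invert: 111011110100
Add 1:  111011110101 = 3829
(Check: 2^12 - 267 = 4096 - 267 = 3829.)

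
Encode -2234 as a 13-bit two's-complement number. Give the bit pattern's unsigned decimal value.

2234 in 13 bits: 0100010111010
Invert: 1011101000101
Add 1:  1011101000110 = 5958
(Check: 2^13 - 2234 = 8192 - 2234 = 5958.)

5958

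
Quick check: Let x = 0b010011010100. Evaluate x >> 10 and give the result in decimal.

x = 10011010100
shift right by 10 → 00000000001 = 1
(equivalently, floor(1236 / 1024))

1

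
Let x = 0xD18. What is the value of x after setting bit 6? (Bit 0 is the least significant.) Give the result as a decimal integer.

x = 0110100011000
bit 6 is currently 0; set it via x | (1 << 6) = x | 64
→ 0110101011000 = 3416

3416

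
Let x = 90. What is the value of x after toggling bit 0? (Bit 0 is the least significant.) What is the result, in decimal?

x = 01011010
bit 0 is currently 0; toggle it via x ^ (1 << 0) = x ^ 1
→ 01011011 = 91

91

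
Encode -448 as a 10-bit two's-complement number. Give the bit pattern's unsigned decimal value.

448 in 10 bits: 0111000000
Invert: 1000111111
Add 1:  1001000000 = 576
(Check: 2^10 - 448 = 1024 - 448 = 576.)

576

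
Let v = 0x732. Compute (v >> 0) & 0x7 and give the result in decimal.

v = 11100110010
Shift right by 0: 11100110010
Mask low 3 bits: 010 = 2

2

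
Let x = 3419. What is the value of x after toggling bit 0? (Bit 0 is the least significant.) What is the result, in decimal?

x = 110101011011
bit 0 is currently 1; toggle it via x ^ (1 << 0) = x ^ 1
→ 110101011010 = 3418

3418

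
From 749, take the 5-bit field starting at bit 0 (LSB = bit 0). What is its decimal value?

v = 0001011101101
Shift right by 0: 0001011101101
Mask low 5 bits: 01101 = 13

13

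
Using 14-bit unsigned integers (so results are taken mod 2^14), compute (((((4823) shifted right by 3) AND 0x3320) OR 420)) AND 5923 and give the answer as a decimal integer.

4823 = 01001011010111
→ shifted right by 3 → 00001001011010 = 602
0x3320 = 11001100100000
→ AND → 00001000000000 = 512
420 = 00000110100100
→ OR → 00001110100100 = 932
5923 = 01011100100011
→ AND → 00001100100000 = 800

800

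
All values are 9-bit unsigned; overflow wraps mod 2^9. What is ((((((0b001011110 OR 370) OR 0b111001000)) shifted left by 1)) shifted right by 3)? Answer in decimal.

0b001011110 = 001011110
370 = 101110010
→ OR → 101111110 = 382
0b111001000 = 111001000
→ OR → 111111110 = 510
→ shifted left by 1 (mod 2^9) → 111111100 = 508
→ shifted right by 3 → 000111111 = 63

63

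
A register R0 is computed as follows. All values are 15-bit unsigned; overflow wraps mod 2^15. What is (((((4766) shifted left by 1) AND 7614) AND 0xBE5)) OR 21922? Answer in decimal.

21926

4766 = 001001010011110
→ shifted left by 1 (mod 2^15) → 010010100111100 = 9532
7614 = 001110110111110
→ AND → 000010100111100 = 1340
0xBE5 = 000101111100101
→ AND → 000000100100100 = 292
21922 = 101010110100010
→ OR → 101010110100110 = 21926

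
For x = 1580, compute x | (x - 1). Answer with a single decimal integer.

1583

x = 11000101100 = 1580
x - 1 = 11000101011
OR    = 11000101111 = 1583
(x | (x - 1) sets all bits below the lowest set bit.)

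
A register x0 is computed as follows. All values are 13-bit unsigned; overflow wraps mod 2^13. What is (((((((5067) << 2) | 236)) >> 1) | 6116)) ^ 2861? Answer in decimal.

5067 = 1001111001011
→ << 2 (mod 2^13) → 0111100101100 = 3884
236 = 0000011101100
→ | → 0111111101100 = 4076
→ >> 1 → 0011111110110 = 2038
6116 = 1011111100100
→ | → 1011111110110 = 6134
2861 = 0101100101101
→ ^ → 1110011011011 = 7387

7387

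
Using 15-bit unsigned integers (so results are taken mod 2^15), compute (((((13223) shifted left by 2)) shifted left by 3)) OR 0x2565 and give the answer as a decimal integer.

13223 = 011001110100111
→ shifted left by 2 (mod 2^15) → 100111010011100 = 20124
→ shifted left by 3 (mod 2^15) → 111010011100000 = 29920
0x2565 = 010010101100101
→ OR → 111010111100101 = 30181

30181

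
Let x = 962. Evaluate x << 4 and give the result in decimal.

15392

962 = 00001111000010
shift left by 4 → 11110000100000 = 15392
(equivalently, 962 × 2^4 = 962 × 16)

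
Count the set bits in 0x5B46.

0x5B46 = 101101101000110
Count the 1s: 1 + 1 + 1 + 1 + 1 + 1 + 1 + 1 = 8

8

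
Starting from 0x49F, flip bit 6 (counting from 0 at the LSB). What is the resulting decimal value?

x = 10010011111
bit 6 is currently 0; toggle it via x ^ (1 << 6) = x ^ 64
→ 10011011111 = 1247

1247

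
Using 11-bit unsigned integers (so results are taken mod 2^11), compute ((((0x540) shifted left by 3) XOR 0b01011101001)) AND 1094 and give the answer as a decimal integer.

64

0x540 = 10101000000
→ shifted left by 3 (mod 2^11) → 01000000000 = 512
0b01011101001 = 01011101001
→ XOR → 00011101001 = 233
1094 = 10001000110
→ AND → 00001000000 = 64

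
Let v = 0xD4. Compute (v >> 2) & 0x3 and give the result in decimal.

1

v = 011010100
Shift right by 2: 0110101
Mask low 2 bits: 01 = 1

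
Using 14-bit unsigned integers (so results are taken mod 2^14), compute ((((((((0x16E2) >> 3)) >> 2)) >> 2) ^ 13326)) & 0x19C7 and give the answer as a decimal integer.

0x16E2 = 01011011100010
→ >> 3 → 00001011011100 = 732
→ >> 2 → 00000010110111 = 183
→ >> 2 → 00000000101101 = 45
13326 = 11010000001110
→ ^ → 11010000100011 = 13347
0x19C7 = 01100111000111
→ & → 01000000000011 = 4099

4099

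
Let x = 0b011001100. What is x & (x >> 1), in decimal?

x = 11001100 = 204
x>>1 = 01100110
AND  = 01000100 = 68
(x & (x >> 1) has a 1 wherever x has two consecutive 1 bits.)

68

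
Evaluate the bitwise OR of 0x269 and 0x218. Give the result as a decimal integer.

633

0x269 = 1001101001
0x218 = 1000011000
 OR → 1001111001 = 633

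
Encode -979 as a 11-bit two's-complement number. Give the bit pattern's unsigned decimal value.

1069

979 in 11 bits: 01111010011
Invert: 10000101100
Add 1:  10000101101 = 1069
(Check: 2^11 - 979 = 2048 - 979 = 1069.)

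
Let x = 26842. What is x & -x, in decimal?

x = 110100011011010 = 26842
-x (two's complement) = …001011100100110
AND   = 000000000000010 = 2
(x & -x isolates the lowest set bit of x.)

2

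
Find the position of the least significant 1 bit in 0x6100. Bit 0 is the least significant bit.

8

0x6100 = 110000100000000
Trailing zeros: 8, so the lowest set bit is bit 8 (value 256).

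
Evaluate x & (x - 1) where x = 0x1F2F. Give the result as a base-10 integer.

x = 1111100101111 = 7983
x - 1 = 1111100101110
AND   = 1111100101110 = 7982
(x & (x - 1) clears the lowest set bit of x.)

7982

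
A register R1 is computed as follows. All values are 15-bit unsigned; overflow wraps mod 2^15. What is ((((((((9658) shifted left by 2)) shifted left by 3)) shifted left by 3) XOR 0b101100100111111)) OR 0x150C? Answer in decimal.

30527

9658 = 010010110111010
→ shifted left by 2 (mod 2^15) → 001011011101000 = 5864
→ shifted left by 3 (mod 2^15) → 011011101000000 = 14144
→ shifted left by 3 (mod 2^15) → 011101000000000 = 14848
0b101100100111111 = 101100100111111
→ XOR → 110001100111111 = 25407
0x150C = 001010100001100
→ OR → 111011100111111 = 30527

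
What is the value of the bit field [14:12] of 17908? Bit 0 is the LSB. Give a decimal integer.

v = 100010111110100
Shift right by 12: 100
Mask low 3 bits: 100 = 4

4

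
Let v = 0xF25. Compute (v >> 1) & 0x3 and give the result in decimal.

2

v = 111100100101
Shift right by 1: 11110010010
Mask low 2 bits: 10 = 2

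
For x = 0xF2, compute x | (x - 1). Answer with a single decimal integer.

x = 11110010 = 242
x - 1 = 11110001
OR    = 11110011 = 243
(x | (x - 1) sets all bits below the lowest set bit.)

243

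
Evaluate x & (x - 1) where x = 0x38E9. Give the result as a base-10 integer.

x = 11100011101001 = 14569
x - 1 = 11100011101000
AND   = 11100011101000 = 14568
(x & (x - 1) clears the lowest set bit of x.)

14568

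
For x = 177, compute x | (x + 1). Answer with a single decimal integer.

179

x = 10110001 = 177
x + 1 = 10110010
OR    = 10110011 = 179
(x | (x + 1) sets the lowest cleared bit.)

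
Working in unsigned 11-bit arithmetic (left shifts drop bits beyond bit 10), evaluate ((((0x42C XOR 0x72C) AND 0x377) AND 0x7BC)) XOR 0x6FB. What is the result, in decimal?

0x42C = 10000101100
0x72C = 11100101100
→ XOR → 01100000000 = 768
0x377 = 01101110111
→ AND → 01100000000 = 768
0x7BC = 11110111100
→ AND → 01100000000 = 768
0x6FB = 11011111011
→ XOR → 10111111011 = 1531

1531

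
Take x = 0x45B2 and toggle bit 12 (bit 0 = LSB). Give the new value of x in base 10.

x = 100010110110010
bit 12 is currently 0; toggle it via x ^ (1 << 12) = x ^ 4096
→ 101010110110010 = 21938

21938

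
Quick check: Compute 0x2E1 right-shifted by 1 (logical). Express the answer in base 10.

368

0x2E1 = 1011100001
shift right by 1 → 0101110000 = 368
(equivalently, floor(737 / 2))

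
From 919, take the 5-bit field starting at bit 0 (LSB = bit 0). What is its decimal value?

v = 00001110010111
Shift right by 0: 00001110010111
Mask low 5 bits: 10111 = 23

23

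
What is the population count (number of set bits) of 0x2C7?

0x2C7 = 1011000111
Count the 1s: 1 + 1 + 1 + 1 + 1 + 1 = 6

6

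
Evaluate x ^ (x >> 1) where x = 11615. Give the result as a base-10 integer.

x = 10110101011111 = 11615
x>>1 = 01011010101111
XOR  = 11101111110000 = 15344
(x ^ (x >> 1) gives the standard binary-reflected Gray code of x.)

15344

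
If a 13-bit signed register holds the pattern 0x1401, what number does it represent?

-3071

pattern = 1010000000001 (MSB is 1 ⇒ negative)
Invert: 0101111111110, add 1 → 0101111111111 = 3071, so the value is -3071.
(Equivalently: 5121 - 2^13 = 5121 - 8192 = -3071.)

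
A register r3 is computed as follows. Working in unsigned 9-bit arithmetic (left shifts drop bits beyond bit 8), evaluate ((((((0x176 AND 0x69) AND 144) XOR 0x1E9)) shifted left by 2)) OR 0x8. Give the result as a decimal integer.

0x176 = 101110110
0x69 = 001101001
→ AND → 001100000 = 96
144 = 010010000
→ AND → 000000000 = 0
0x1E9 = 111101001
→ XOR → 111101001 = 489
→ shifted left by 2 (mod 2^9) → 110100100 = 420
0x8 = 000001000
→ OR → 110101100 = 428

428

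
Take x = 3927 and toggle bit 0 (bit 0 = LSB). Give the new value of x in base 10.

x = 0111101010111
bit 0 is currently 1; toggle it via x ^ (1 << 0) = x ^ 1
→ 0111101010110 = 3926

3926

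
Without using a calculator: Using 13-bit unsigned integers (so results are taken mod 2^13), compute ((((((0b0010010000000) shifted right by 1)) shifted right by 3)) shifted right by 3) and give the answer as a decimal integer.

0b0010010000000 = 0010010000000
→ shifted right by 1 → 0001001000000 = 576
→ shifted right by 3 → 0000001001000 = 72
→ shifted right by 3 → 0000000001001 = 9

9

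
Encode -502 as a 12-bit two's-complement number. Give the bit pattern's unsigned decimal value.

3594

502 in 12 bits: 000111110110
Invert: 111000001001
Add 1:  111000001010 = 3594
(Check: 2^12 - 502 = 4096 - 502 = 3594.)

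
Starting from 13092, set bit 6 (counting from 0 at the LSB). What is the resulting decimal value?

13156

x = 11001100100100
bit 6 is currently 0; set it via x | (1 << 6) = x | 64
→ 11001101100100 = 13156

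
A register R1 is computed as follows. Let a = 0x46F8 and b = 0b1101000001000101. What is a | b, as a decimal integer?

0x46F8 = 0100011011111000
b = 1101000001000101
 OR → 1101011011111101 = 55037

55037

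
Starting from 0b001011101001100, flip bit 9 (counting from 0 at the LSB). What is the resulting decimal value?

5452

x = 001011101001100
bit 9 is currently 1; toggle it via x ^ (1 << 9) = x ^ 512
→ 001010101001100 = 5452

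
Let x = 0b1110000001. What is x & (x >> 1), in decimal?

x = 1110000001 = 897
x>>1 = 0111000000
AND  = 0110000000 = 384
(x & (x >> 1) has a 1 wherever x has two consecutive 1 bits.)

384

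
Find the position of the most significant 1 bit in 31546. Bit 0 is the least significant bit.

14

31546 = 111101100111010
The topmost 1 is at position 14 (since 2^14 = 16384 ≤ 31546 < 32768).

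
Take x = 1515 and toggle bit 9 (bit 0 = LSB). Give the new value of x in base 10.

x = 010111101011
bit 9 is currently 0; toggle it via x ^ (1 << 9) = x ^ 512
→ 011111101011 = 2027

2027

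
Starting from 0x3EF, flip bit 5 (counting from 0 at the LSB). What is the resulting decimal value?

975

x = 1111101111
bit 5 is currently 1; toggle it via x ^ (1 << 5) = x ^ 32
→ 1111001111 = 975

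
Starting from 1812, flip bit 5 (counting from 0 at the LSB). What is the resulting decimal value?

1844

x = 0011100010100
bit 5 is currently 0; toggle it via x ^ (1 << 5) = x ^ 32
→ 0011100110100 = 1844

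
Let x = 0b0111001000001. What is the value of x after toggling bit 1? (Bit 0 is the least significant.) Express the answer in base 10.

x = 0111001000001
bit 1 is currently 0; toggle it via x ^ (1 << 1) = x ^ 2
→ 0111001000011 = 3651

3651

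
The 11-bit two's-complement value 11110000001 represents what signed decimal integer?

pattern = 11110000001 (MSB is 1 ⇒ negative)
Invert: 00001111110, add 1 → 00001111111 = 127, so the value is -127.
(Equivalently: 1921 - 2^11 = 1921 - 2048 = -127.)

-127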